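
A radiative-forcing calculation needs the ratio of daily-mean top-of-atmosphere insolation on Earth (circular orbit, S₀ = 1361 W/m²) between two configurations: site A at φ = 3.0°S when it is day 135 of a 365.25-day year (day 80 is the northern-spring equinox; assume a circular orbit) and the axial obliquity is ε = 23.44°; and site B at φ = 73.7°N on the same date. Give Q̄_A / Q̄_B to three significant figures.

— Configuration A (φ=-3.0°):
Solar longitude: λ_s = 360° × (135 − 80)/365.25 = 54.209°.
sin δ = sin 23.44° × sin 54.209° = 0.32267, so δ = +18.824°.
cos H₀ = −tan(-3.0°) tan(+18.824°) = 0.0179, H₀ = 1.5529 rad.
Bracket: H₀ sin φ sin δ + cos φ cos δ sin H₀ = 1.5529×-0.05234×0.32267 + 0.99863×0.94651×0.99984 = -0.026226 + 0.945062 = 0.918836.
Q̄ = (S₀/π) × [bracket] = (1361/π) × 0.918836 = 398.06 W/m².
— Configuration B (φ=+73.7°):
cos H₀ = −tan(+73.7°) tan(+18.824°) = -1.1658 ≤ −1 ⇒ polar day, H₀ = π.
Bracket: H₀ sin φ sin δ + cos φ cos δ sin H₀ = 3.1416×0.95981×0.32267 + 0.28067×0.94651×0.00000 = 0.972959 + 0.000000 = 0.972959.
Q̄ = (S₀/π) × [bracket] = (1361/π) × 0.972959 = 421.51 W/m².
Ratio Q̄_A / Q̄_B = 398.06 / 421.51 = 0.9444.

Q̄_A / Q̄_B ≈ 0.944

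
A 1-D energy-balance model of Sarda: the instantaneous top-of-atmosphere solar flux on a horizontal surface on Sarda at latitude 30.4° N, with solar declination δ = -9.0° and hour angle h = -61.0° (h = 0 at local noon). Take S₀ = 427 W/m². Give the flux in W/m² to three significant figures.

cos θ_z = sin φ sin δ + cos φ cos δ cos h = -0.079161 + 0.413007 = 0.333846.
Flux = S₀ · cos θ_z = 427 × 0.333846 = 142.6 W/m².

143 W/m²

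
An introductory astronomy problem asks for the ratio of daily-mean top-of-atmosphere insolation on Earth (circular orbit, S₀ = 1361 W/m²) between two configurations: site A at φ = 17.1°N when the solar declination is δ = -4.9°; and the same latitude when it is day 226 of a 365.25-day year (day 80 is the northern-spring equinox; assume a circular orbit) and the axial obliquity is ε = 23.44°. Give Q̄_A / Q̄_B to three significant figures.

— Configuration A (φ=+17.1°):
cos H₀ = −tan(+17.1°) tan(-4.900°) = 0.0264, H₀ = 1.5444 rad.
Bracket: H₀ sin φ sin δ + cos φ cos δ sin H₀ = 1.5444×0.29404×-0.08542 + 0.95579×0.99635×0.99965 = -0.038791 + 0.951968 = 0.913177.
Q̄ = (S₀/π) × [bracket] = (1361/π) × 0.913177 = 395.61 W/m².
— Configuration B (φ=+17.1°):
Solar longitude: λ_s = 360° × (226 − 80)/365.25 = 143.901°.
sin δ = sin 23.44° × sin 143.901° = 0.23437, so δ = +13.554°.
cos H₀ = −tan(+17.1°) tan(+13.554°) = -0.0742, H₀ = 1.6450 rad.
Bracket: H₀ sin φ sin δ + cos φ cos δ sin H₀ = 1.6450×0.29404×0.23437 + 0.95579×0.97215×0.99725 = 0.113364 + 0.926616 = 1.039980.
Q̄ = (S₀/π) × [bracket] = (1361/π) × 1.039980 = 450.54 W/m².
Ratio Q̄_A / Q̄_B = 395.61 / 450.54 = 0.8781.

Q̄_A / Q̄_B ≈ 0.878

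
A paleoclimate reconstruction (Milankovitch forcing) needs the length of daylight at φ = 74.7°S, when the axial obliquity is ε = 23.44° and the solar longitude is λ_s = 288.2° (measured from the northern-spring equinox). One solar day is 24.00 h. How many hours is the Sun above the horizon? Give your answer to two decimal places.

24.00 h

Solar declination: sin δ = sin ε · sin λ_s = sin 23.44° × sin 288.2° = -0.37789, so δ = -22.203°.
Sunrise equation: cos H₀ = −tan φ · tan δ = -1.4920 ≤ −1, so the Sun never sets (polar day) and H₀ = π.
Daylight = 2H₀/(2π) × 24.00 h = (3.1416/π) × 24.00 = 24.00 h.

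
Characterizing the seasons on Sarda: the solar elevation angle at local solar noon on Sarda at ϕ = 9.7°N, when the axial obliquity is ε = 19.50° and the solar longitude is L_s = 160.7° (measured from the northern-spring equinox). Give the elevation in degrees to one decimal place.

86.6°

Solar declination: sin δ = sin ε · sin L_s = sin 19.50° × sin 160.7° = 0.11033, so δ = +6.334°.
At local noon the hour angle is zero, so the zenith angle equals |ϕ − δ| = |+9.7° − (+6.334°)| = 3.366°.
Elevation = 90° − 3.366° = 86.6°.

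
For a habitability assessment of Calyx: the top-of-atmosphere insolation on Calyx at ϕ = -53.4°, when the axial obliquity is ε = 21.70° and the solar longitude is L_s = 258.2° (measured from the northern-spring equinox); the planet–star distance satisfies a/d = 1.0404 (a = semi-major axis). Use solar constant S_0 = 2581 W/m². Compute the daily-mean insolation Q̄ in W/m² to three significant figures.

Solar declination: sin δ = sin ε · sin L_s = sin 21.70° × sin 258.2° = -0.36193, so δ = -21.219°.
cos h₀ = −tan(-53.4°) tan(-21.219°) = -0.5228, h₀ = 2.1209 rad.
Bracket: h₀ sin ϕ sin δ + cos ϕ cos δ sin h₀ = 2.1209×-0.80282×-0.36193 + 0.59622×0.93220×0.85246 = 0.616259 + 0.473794 = 1.090053.
Inverse-square distance factor (a/d)² = 1.0404² = 1.082432.
Q̄ = (S_0/π) × 1.082432 × [bracket] = (2581/π) × 1.082432 × 1.090053 = 969.4 W/m².

Q̄ ≈ 969 W/m²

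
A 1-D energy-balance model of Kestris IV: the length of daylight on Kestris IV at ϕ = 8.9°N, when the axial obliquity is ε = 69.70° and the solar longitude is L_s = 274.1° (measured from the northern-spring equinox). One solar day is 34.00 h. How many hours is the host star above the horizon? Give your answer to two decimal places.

Solar declination: sin δ = sin ε · sin L_s = sin 69.70° × sin 274.1° = -0.93549, so δ = -69.307°.
cos h₀ = −tan ϕ · tan δ = −tan(+8.9°) × tan(-69.307°) = 0.4146, so h₀ = 1.1433 rad = 65.51°.
Daylight = 2h₀/(2π) × 34.00 h = (1.1433/π) × 34.00 = 12.37 h.

12.37 h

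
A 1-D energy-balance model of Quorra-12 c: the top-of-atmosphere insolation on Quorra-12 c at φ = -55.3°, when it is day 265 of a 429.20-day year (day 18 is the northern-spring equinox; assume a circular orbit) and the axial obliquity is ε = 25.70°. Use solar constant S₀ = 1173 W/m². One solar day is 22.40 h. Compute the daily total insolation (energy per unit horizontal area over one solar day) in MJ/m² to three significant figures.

Solar longitude: λ_s = 360° × (265 − 18)/429.20 = 207.176°.
sin δ = sin 25.70° × sin 207.176° = -0.19806, so δ = -11.424°.
cos H₀ = −tan(-55.3°) tan(-11.424°) = -0.2918, H₀ = 1.8669 rad.
Bracket: H₀ sin φ sin δ + cos φ cos δ sin H₀ = 1.8669×-0.82214×-0.19806 + 0.56928×0.98019×0.95647 = 0.303993 + 0.533713 = 0.837706.
Q̄ = (S₀/π) × [bracket] = (1173/π) × 0.837706 = 312.78 W/m².
Daily total = Q̄ × 22.40 h × 3600 s/h = 312.78 × 22.40 × 3600 / 10⁶ = 25.22 MJ/m².

25.2 MJ/m²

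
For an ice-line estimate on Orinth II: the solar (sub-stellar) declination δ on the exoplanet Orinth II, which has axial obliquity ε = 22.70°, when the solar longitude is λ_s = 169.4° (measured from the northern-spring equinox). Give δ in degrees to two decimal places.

δ = +4.07°

sin δ = sin ε · sin λ_s = sin 22.70° × sin 169.4° = 0.070988.
δ = arcsin(0.070988) = +4.07°.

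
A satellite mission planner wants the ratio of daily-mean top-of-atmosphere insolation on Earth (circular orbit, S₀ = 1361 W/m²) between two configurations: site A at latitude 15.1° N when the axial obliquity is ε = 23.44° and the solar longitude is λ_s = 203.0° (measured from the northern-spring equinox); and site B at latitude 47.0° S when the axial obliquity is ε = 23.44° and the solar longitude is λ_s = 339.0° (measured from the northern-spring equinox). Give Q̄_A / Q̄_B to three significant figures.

Q̄_A / Q̄_B ≈ 1.05

— Configuration A (φ=+15.1°):
Solar declination: sin δ = sin ε · sin λ_s = sin 23.44° × sin 203.0° = -0.15543, so δ = -8.942°.
cos H₀ = −tan(+15.1°) tan(-8.942°) = 0.0425, H₀ = 1.5283 rad.
Bracket: H₀ sin φ sin δ + cos φ cos δ sin H₀ = 1.5283×0.26050×-0.15543 + 0.96547×0.98785×0.99910 = -0.061880 + 0.952881 = 0.891001.
Q̄ = (S₀/π) × [bracket] = (1361/π) × 0.891001 = 386.00 W/m².
— Configuration B (φ=-47.0°):
Solar declination: sin δ = sin ε · sin λ_s = sin 23.44° × sin 339.0° = -0.14255, so δ = -8.196°.
cos H₀ = −tan(-47.0°) tan(-8.196°) = -0.1544, H₀ = 1.7259 rad.
Bracket: H₀ sin φ sin δ + cos φ cos δ sin H₀ = 1.7259×-0.73135×-0.14255 + 0.68200×0.98979×0.98800 = 0.179932 + 0.666936 = 0.846868.
Q̄ = (S₀/π) × [bracket] = (1361/π) × 0.846868 = 366.88 W/m².
Ratio Q̄_A / Q̄_B = 386.00 / 366.88 = 1.052.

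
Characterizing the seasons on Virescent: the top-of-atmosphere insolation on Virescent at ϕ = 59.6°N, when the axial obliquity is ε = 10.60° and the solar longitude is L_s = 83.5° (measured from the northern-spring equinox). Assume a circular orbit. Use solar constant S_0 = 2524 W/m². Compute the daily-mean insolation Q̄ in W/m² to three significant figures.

Q̄ ≈ 619 W/m²

Solar declination: sin δ = sin ε · sin L_s = sin 10.60° × sin 83.5° = 0.18277, so δ = +10.531°.
cos h₀ = −tan(+59.6°) tan(+10.531°) = -0.3169, h₀ = 1.8932 rad.
Bracket: h₀ sin ϕ sin δ + cos ϕ cos δ sin h₀ = 1.8932×0.86251×0.18277 + 0.50603×0.98316×0.94847 = 0.298446 + 0.471872 = 0.770318.
Q̄ = (S_0/π) × [bracket] = (2524/π) × 0.770318 = 618.9 W/m².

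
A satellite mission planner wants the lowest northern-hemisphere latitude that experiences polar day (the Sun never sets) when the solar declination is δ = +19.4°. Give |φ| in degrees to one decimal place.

|φ| = 70.6°

Polar day requires cos H₀ = −tan φ tan δ ≤ −1, i.e. tan φ tan δ ≥ 1.
The boundary is |tan φ| · |tan δ| = 1, so |φ| = 90° − |δ| = 90° − 19.4° = 70.6° in the northern hemisphere.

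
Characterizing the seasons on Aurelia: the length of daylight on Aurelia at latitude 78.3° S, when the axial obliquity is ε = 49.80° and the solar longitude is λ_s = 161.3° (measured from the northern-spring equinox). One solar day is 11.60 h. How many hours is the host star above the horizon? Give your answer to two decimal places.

0.00 h

Solar declination: sin δ = sin ε · sin λ_s = sin 49.80° × sin 161.3° = 0.24488, so δ = +14.175°.
cos H₀ = −tan φ · tan δ = 1.2196 ≥ 1, so the host star never rises (polar night) and H₀ = 0.
Daylight = 2H₀/(2π) × 11.60 h = (0.0000/π) × 11.60 = 0.00 h.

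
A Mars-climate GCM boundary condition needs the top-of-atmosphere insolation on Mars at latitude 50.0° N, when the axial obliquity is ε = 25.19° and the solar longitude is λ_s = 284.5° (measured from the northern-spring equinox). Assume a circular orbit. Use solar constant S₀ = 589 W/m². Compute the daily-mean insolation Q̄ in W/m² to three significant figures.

Solar declination: sin δ = sin ε · sin λ_s = sin 25.19° × sin 284.5° = -0.41206, so δ = -24.335°.
cos H₀ = −tan(+50.0°) tan(-24.335°) = 0.5390, H₀ = 1.0016 rad.
Bracket: H₀ sin φ sin δ + cos φ cos δ sin H₀ = 1.0016×0.76604×-0.41206 + 0.64279×0.91115×0.84233 = -0.316159 + 0.493334 = 0.177175.
Q̄ = (S₀/π) × [bracket] = (589/π) × 0.177175 = 33.22 W/m².

Q̄ ≈ 33.2 W/m²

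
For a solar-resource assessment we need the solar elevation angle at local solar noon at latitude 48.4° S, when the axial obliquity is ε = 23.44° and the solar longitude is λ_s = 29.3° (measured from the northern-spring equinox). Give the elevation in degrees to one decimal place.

30.4°

Solar declination: sin δ = sin ε · sin λ_s = sin 23.44° × sin 29.3° = 0.19467, so δ = +11.225°.
At local noon the hour angle is zero, so the zenith angle equals |φ − δ| = |-48.4° − (+11.225°)| = 59.625°.
Elevation = 90° − 59.625° = 30.4°.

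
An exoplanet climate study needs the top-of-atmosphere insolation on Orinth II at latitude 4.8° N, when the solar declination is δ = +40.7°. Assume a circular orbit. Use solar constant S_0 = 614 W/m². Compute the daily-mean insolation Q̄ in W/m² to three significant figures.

cos h₀ = −tan(+4.8°) tan(+40.700°) = -0.0722, h₀ = 1.6431 rad.
Bracket: h₀ sin ϕ sin δ + cos ϕ cos δ sin h₀ = 1.6431×0.08368×0.65210 + 0.99649×0.75813×0.99739 = 0.089660 + 0.753497 = 0.843157.
Q̄ = (S_0/π) × [bracket] = (614/π) × 0.843157 = 164.8 W/m².

Q̄ ≈ 165 W/m²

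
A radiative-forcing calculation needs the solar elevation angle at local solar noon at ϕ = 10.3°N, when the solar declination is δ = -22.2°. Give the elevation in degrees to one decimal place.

At local noon the hour angle is zero, so the zenith angle equals |ϕ − δ| = |+10.3° − (-22.200°)| = 32.500°.
Elevation = 90° − 32.500° = 57.5°.

57.5°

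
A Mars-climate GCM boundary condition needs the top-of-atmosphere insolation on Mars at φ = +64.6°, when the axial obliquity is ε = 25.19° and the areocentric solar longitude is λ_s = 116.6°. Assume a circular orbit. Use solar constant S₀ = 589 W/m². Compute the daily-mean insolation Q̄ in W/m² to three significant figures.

sin δ = sin 25.19° × sin 116.6° = 0.38057, so δ = +22.369°.
cos H₀ = −tan(+64.6°) tan(+22.369°) = -0.8667, H₀ = 2.6193 rad.
Bracket: H₀ sin φ sin δ + cos φ cos δ sin H₀ = 2.6193×0.90334×0.38057 + 0.42894×0.92475×0.49883 = 0.900474 + 0.197867 = 1.098341.
Q̄ = (S₀/π) × [bracket] = (589/π) × 1.098341 = 205.9 W/m².

Q̄ ≈ 206 W/m²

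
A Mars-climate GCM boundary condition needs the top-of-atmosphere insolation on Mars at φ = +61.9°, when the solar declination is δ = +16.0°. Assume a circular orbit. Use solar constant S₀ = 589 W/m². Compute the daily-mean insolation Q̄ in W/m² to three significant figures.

cos H₀ = −tan(+61.9°) tan(+16.000°) = -0.5370, H₀ = 2.1377 rad.
Bracket: H₀ sin φ sin δ + cos φ cos δ sin H₀ = 2.1377×0.88213×0.27564 + 0.47101×0.96126×0.84357 = 0.519782 + 0.381937 = 0.901719.
Q̄ = (S₀/π) × [bracket] = (589/π) × 0.901719 = 169.1 W/m².

Q̄ ≈ 169 W/m²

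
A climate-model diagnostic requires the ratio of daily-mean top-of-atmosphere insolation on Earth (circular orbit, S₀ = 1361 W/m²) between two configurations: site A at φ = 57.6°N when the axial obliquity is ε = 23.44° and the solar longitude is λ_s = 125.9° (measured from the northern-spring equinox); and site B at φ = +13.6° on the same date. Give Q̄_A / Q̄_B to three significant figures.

— Configuration A (φ=+57.6°):
Solar declination: sin δ = sin ε · sin λ_s = sin 23.44° × sin 125.9° = 0.32223, so δ = +18.798°.
cos H₀ = −tan(+57.6°) tan(+18.798°) = -0.5364, H₀ = 2.1369 rad.
Bracket: H₀ sin φ sin δ + cos φ cos δ sin H₀ = 2.1369×0.84433×0.32223 + 0.53583×0.94666×0.84399 = 0.581383 + 0.428113 = 1.009496.
Q̄ = (S₀/π) × [bracket] = (1361/π) × 1.009496 = 437.33 W/m².
— Configuration B (φ=+13.6°):
cos H₀ = −tan(+13.6°) tan(+18.798°) = -0.0823, H₀ = 1.6532 rad.
Bracket: H₀ sin φ sin δ + cos φ cos δ sin H₀ = 1.6532×0.23514×0.32223 + 0.97196×0.94666×0.99660 = 0.125262 + 0.916987 = 1.042249.
Q̄ = (S₀/π) × [bracket] = (1361/π) × 1.042249 = 451.52 W/m².
Ratio Q̄_A / Q̄_B = 437.33 / 451.52 = 0.9686.

Q̄_A / Q̄_B ≈ 0.969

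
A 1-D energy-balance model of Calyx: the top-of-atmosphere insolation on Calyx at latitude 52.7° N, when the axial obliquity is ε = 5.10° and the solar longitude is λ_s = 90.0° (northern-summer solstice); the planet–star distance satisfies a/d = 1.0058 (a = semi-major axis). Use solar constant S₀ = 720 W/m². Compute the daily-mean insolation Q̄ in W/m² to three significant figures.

Solar declination: sin δ = sin ε · sin λ_s = sin 5.10° × sin 90.0° = 0.08889, so δ = +5.100°.
cos H₀ = −tan(+52.7°) tan(+5.100°) = -0.1172, H₀ = 1.6882 rad.
Bracket: H₀ sin φ sin δ + cos φ cos δ sin H₀ = 1.6882×0.79547×0.08889 + 0.60599×0.99604×0.99311 = 0.119371 + 0.599432 = 0.718803.
Inverse-square distance factor (a/d)² = 1.0058² = 1.011634.
Q̄ = (S₀/π) × 1.011634 × [bracket] = (720/π) × 1.011634 × 0.718803 = 166.7 W/m².

Q̄ ≈ 167 W/m²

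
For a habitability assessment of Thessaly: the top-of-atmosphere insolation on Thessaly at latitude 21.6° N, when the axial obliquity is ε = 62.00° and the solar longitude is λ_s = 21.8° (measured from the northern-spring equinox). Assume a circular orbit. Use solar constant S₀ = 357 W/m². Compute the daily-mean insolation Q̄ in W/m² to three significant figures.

Solar declination: sin δ = sin ε · sin λ_s = sin 62.00° × sin 21.8° = 0.32790, so δ = +19.141°.
cos H₀ = −tan(+21.6°) tan(+19.141°) = -0.1374, H₀ = 1.7087 rad.
Bracket: H₀ sin φ sin δ + cos φ cos δ sin H₀ = 1.7087×0.36812×0.32790 + 0.92978×0.94471×0.99051 = 0.206251 + 0.870037 = 1.076288.
Q̄ = (S₀/π) × [bracket] = (357/π) × 1.076288 = 122.3 W/m².

Q̄ ≈ 122 W/m²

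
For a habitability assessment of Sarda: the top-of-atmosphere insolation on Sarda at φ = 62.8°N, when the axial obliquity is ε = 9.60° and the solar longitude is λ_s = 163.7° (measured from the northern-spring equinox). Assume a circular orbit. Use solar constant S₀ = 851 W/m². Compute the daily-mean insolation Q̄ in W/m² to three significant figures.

Solar declination: sin δ = sin ε · sin λ_s = sin 9.60° × sin 163.7° = 0.04681, so δ = +2.683°.
cos H₀ = −tan(+62.8°) tan(+2.683°) = -0.0912, H₀ = 1.6621 rad.
Bracket: H₀ sin φ sin δ + cos φ cos δ sin H₀ = 1.6621×0.88942×0.04681 + 0.45710×0.99890×0.99583 = 0.069199 + 0.454693 = 0.523892.
Q̄ = (S₀/π) × [bracket] = (851/π) × 0.523892 = 141.9 W/m².

Q̄ ≈ 142 W/m²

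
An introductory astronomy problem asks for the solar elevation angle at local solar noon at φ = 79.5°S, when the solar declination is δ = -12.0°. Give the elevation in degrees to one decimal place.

At local noon the hour angle is zero, so the zenith angle equals |φ − δ| = |-79.5° − (-12.000°)| = 67.500°.
Elevation = 90° − 67.500° = 22.5°.

22.5°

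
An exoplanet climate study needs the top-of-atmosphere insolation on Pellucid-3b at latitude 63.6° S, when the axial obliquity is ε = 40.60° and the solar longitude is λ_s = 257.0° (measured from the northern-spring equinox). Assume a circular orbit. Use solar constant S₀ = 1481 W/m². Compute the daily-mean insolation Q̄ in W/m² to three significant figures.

Solar declination: sin δ = sin ε · sin λ_s = sin 40.60° × sin 257.0° = -0.63409, so δ = -39.353°.
cos H₀ = −tan(-63.6°) tan(-39.353°) = -1.6519 ≤ −1 ⇒ polar day, H₀ = π.
Bracket: H₀ sin φ sin δ + cos φ cos δ sin H₀ = 3.1416×-0.89571×-0.63409 + 0.44464×0.77326×0.00000 = 1.784306 + 0.000000 = 1.784306.
Q̄ = (S₀/π) × [bracket] = (1481/π) × 1.784306 = 841.2 W/m².

Q̄ ≈ 841 W/m²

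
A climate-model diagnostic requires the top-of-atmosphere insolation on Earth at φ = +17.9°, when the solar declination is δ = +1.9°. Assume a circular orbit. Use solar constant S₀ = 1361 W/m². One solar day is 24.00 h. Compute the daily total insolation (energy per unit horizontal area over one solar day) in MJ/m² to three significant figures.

cos H₀ = −tan(+17.9°) tan(+1.900°) = -0.0107, H₀ = 1.5815 rad.
Bracket: H₀ sin φ sin δ + cos φ cos δ sin H₀ = 1.5815×0.30736×0.03316 + 0.95159×0.99945×0.99994 = 0.016119 + 0.951010 = 0.967129.
Q̄ = (S₀/π) × [bracket] = (1361/π) × 0.967129 = 418.98 W/m².
Daily total = Q̄ × 24.00 h × 3600 s/h = 418.98 × 24.00 × 3600 / 10⁶ = 36.20 MJ/m².

36.2 MJ/m²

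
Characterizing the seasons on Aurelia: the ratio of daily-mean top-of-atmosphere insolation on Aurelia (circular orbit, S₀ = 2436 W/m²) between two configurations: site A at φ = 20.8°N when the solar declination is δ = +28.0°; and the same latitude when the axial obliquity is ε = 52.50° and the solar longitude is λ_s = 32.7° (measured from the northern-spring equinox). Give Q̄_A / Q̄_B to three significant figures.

Q̄_A / Q̄_B ≈ 1.01

— Configuration A (φ=+20.8°):
cos H₀ = −tan(+20.8°) tan(+28.000°) = -0.2020, H₀ = 1.7742 rad.
Bracket: H₀ sin φ sin δ + cos φ cos δ sin H₀ = 1.7742×0.35511×0.46947 + 0.93483×0.88295×0.97939 = 0.295783 + 0.808396 = 1.104179.
Q̄ = (S₀/π) × [bracket] = (2436/π) × 1.104179 = 856.18 W/m².
— Configuration B (φ=+20.8°):
Solar declination: sin δ = sin ε · sin λ_s = sin 52.50° × sin 32.7° = 0.42860, so δ = +25.379°.
cos H₀ = −tan(+20.8°) tan(+25.379°) = -0.1802, H₀ = 1.7520 rad.
Bracket: H₀ sin φ sin δ + cos φ cos δ sin H₀ = 1.7520×0.35511×0.42860 + 0.93483×0.90349×0.98363 = 0.266655 + 0.830783 = 1.097438.
Q̄ = (S₀/π) × [bracket] = (2436/π) × 1.097438 = 850.96 W/m².
Ratio Q̄_A / Q̄_B = 856.18 / 850.96 = 1.006.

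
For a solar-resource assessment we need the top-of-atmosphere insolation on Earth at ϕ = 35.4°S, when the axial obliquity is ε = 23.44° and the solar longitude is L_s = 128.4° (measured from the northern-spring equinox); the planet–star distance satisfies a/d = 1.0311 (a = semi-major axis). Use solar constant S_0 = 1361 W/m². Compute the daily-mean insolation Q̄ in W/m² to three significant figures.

Q̄ ≈ 236 W/m²

Solar declination: sin δ = sin ε · sin L_s = sin 23.44° × sin 128.4° = 0.31174, so δ = +18.164°.
cos h₀ = −tan(-35.4°) tan(+18.164°) = 0.2332, h₀ = 1.3355 rad.
Bracket: h₀ sin ϕ sin δ + cos ϕ cos δ sin h₀ = 1.3355×-0.57928×0.31174 + 0.81513×0.95017×0.97244 = -0.241171 + 0.753167 = 0.511996.
Inverse-square distance factor (a/d)² = 1.0311² = 1.063167.
Q̄ = (S_0/π) × 1.063167 × [bracket] = (1361/π) × 1.063167 × 0.511996 = 235.8 W/m².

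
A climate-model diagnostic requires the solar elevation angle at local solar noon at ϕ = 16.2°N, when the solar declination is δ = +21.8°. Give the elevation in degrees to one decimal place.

At local noon the hour angle is zero, so the zenith angle equals |ϕ − δ| = |+16.2° − (+21.800°)| = 5.600°.
Elevation = 90° − 5.600° = 84.4°.

84.4°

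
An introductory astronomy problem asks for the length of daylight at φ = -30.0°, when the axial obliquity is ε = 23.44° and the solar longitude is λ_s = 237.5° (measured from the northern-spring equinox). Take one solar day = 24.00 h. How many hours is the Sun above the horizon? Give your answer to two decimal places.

13.58 h

Solar declination: sin δ = sin ε · sin λ_s = sin 23.44° × sin 237.5° = -0.33549, so δ = -19.602°.
cos H₀ = −tan φ · tan δ = −tan(-30.0°) × tan(-19.602°) = -0.2056, so H₀ = 1.7779 rad = 101.87°.
Daylight = 2H₀/(2π) × 24.00 h = (1.7779/π) × 24.00 = 13.58 h.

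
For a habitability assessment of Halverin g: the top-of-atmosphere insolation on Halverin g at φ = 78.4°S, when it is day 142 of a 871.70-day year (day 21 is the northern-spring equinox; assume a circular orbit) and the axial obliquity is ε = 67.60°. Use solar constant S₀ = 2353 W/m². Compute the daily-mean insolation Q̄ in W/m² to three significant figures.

Solar longitude: λ_s = 360° × (142 − 21)/871.70 = 49.971°.
sin δ = sin 67.60° × sin 49.971° = 0.70795, so δ = +45.068°.
cos H₀ = −tan(-78.4°) tan(+45.068°) = 4.8832 ≥ 1 ⇒ polar night, H₀ = 0 and Q̄ = 0.

Q̄ ≈ 0.00 W/m²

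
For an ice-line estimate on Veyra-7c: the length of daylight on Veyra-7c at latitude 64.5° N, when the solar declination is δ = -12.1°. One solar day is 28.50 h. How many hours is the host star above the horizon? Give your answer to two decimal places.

10.02 h

cos h₀ = −tan ϕ · tan δ = −tan(+64.5°) × tan(-12.100°) = 0.4495, so h₀ = 1.1046 rad = 63.29°.
Daylight = 2h₀/(2π) × 28.50 h = (1.1046/π) × 28.50 = 10.02 h.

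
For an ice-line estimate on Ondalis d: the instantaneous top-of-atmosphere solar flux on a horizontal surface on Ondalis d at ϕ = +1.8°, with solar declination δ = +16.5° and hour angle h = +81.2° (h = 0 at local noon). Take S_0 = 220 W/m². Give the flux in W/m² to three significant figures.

34.2 W/m²

cos θ_z = sin ϕ sin δ + cos ϕ cos δ cos h = 0.008921 + 0.146613 = 0.155534.
Flux = S_0 · cos θ_z = 220 × 0.155534 = 34.22 W/m².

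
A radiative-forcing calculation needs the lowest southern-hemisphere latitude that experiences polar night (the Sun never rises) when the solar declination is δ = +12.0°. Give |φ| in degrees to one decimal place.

Polar night requires cos H₀ = −tan φ tan δ ≥ 1, i.e. tan φ tan δ ≤ −1.
The boundary is |tan φ| · |tan δ| = 1, so |φ| = 90° − |δ| = 90° − 12.0° = 78.0° in the southern hemisphere.

|φ| = 78.0°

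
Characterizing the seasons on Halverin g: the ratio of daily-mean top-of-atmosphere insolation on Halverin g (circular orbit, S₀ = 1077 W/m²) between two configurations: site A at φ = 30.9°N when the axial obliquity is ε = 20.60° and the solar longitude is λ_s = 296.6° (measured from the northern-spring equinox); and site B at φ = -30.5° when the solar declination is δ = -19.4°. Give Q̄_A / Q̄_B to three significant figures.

Q̄_A / Q̄_B ≈ 0.527

— Configuration A (φ=+30.9°):
Solar declination: sin δ = sin ε · sin λ_s = sin 20.60° × sin 296.6° = -0.31460, so δ = -18.337°.
cos H₀ = −tan(+30.9°) tan(-18.337°) = 0.1984, H₀ = 1.3711 rad.
Bracket: H₀ sin φ sin δ + cos φ cos δ sin H₀ = 1.3711×0.51354×-0.31460 + 0.85806×0.94922×0.98013 = -0.221514 + 0.798304 = 0.576790.
Q̄ = (S₀/π) × [bracket] = (1077/π) × 0.576790 = 197.74 W/m².
— Configuration B (φ=-30.5°):
cos H₀ = −tan(-30.5°) tan(-19.400°) = -0.2074, H₀ = 1.7797 rad.
Bracket: H₀ sin φ sin δ + cos φ cos δ sin H₀ = 1.7797×-0.50754×-0.33216 + 0.86163×0.94322×0.97825 = 0.300030 + 0.795030 = 1.095060.
Q̄ = (S₀/π) × [bracket] = (1077/π) × 1.095060 = 375.41 W/m².
Ratio Q̄_A / Q̄_B = 197.74 / 375.41 = 0.5267.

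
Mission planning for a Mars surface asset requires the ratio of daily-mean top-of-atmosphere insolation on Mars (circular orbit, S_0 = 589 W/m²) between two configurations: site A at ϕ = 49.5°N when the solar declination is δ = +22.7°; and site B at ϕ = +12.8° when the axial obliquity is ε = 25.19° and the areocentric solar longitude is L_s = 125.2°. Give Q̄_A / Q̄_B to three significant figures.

Q̄_A / Q̄_B ≈ 1.09

— Configuration A (ϕ=+49.5°):
cos h₀ = −tan(+49.5°) tan(+22.700°) = -0.4898, h₀ = 2.0826 rad.
Bracket: h₀ sin ϕ sin δ + cos ϕ cos δ sin h₀ = 2.0826×0.76041×0.38591 + 0.64945×0.92254×0.87185 = 0.611139 + 0.522363 = 1.133502.
Q̄ = (S_0/π) × [bracket] = (589/π) × 1.133502 = 212.51 W/m².
— Configuration B (ϕ=+12.8°):
sin δ = sin 25.19° × sin 125.2° = 0.34779, so δ = +20.352°.
cos h₀ = −tan(+12.8°) tan(+20.352°) = -0.0843, h₀ = 1.6552 rad.
Bracket: h₀ sin ϕ sin δ + cos ϕ cos δ sin h₀ = 1.6552×0.22155×0.34779 + 0.97515×0.93757×0.99644 = 0.127538 + 0.911017 = 1.038555.
Q̄ = (S_0/π) × [bracket] = (589/π) × 1.038555 = 194.71 W/m².
Ratio Q̄_A / Q̄_B = 212.51 / 194.71 = 1.091.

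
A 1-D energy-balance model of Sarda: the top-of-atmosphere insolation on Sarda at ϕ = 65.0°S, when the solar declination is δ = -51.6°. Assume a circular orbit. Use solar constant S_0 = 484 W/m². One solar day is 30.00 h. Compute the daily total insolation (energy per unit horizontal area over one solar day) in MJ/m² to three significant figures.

37.1 MJ/m²

cos h₀ = −tan(-65.0°) tan(-51.600°) = -2.7057 ≤ −1 ⇒ polar day, h₀ = π.
Bracket: h₀ sin ϕ sin δ + cos ϕ cos δ sin h₀ = 3.1416×-0.90631×-0.78369 + 0.42262×0.62115×0.00000 = 2.231372 + 0.000000 = 2.231372.
Q̄ = (S_0/π) × [bracket] = (484/π) × 2.231372 = 343.77 W/m².
Daily total = Q̄ × 30.00 h × 3600 s/h = 343.77 × 30.00 × 3600 / 10⁶ = 37.13 MJ/m².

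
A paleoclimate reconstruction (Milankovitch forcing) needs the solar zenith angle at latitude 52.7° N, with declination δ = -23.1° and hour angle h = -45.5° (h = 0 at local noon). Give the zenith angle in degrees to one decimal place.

θ_z = 85.5°

cos θ_z = sin φ sin δ + cos φ cos δ cos h = -0.312094 + 0.390688 = 0.078594.
θ_z = arccos(0.078594) = 85.5°.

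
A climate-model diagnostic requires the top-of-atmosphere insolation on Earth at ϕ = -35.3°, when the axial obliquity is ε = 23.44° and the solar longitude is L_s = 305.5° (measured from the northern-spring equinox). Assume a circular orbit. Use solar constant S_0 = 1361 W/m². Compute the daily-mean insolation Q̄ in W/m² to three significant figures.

Solar declination: sin δ = sin ε · sin L_s = sin 23.44° × sin 305.5° = -0.32385, so δ = -18.896°.
cos h₀ = −tan(-35.3°) tan(-18.896°) = -0.2424, h₀ = 1.8156 rad.
Bracket: h₀ sin ϕ sin δ + cos ϕ cos δ sin h₀ = 1.8156×-0.57786×-0.32385 + 0.81614×0.94611×0.97019 = 0.339771 + 0.749140 = 1.088911.
Q̄ = (S_0/π) × [bracket] = (1361/π) × 1.088911 = 471.7 W/m².

Q̄ ≈ 472 W/m²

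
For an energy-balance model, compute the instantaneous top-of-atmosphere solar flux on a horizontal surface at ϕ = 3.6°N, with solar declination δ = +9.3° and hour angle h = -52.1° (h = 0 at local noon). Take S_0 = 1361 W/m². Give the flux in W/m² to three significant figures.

837 W/m²

cos θ_z = sin ϕ sin δ + cos ϕ cos δ cos h = 0.010147 + 0.605015 = 0.615162.
Flux = S_0 · cos θ_z = 1361 × 0.615162 = 837.2 W/m².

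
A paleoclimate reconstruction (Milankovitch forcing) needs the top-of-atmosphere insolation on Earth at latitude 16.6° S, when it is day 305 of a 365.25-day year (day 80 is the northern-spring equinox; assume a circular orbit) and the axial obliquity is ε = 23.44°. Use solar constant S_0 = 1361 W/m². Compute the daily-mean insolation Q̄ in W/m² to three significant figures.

Solar longitude: L_s = 360° × (305 − 80)/365.25 = 221.766°.
sin δ = sin 23.44° × sin 221.766° = -0.26496, so δ = -15.365°.
cos h₀ = −tan(-16.6°) tan(-15.365°) = -0.0819, h₀ = 1.6528 rad.
Bracket: h₀ sin ϕ sin δ + cos ϕ cos δ sin h₀ = 1.6528×-0.28569×-0.26496 + 0.95832×0.96426×0.99664 = 0.125111 + 0.920965 = 1.046076.
Q̄ = (S_0/π) × [bracket] = (1361/π) × 1.046076 = 453.2 W/m².

Q̄ ≈ 453 W/m²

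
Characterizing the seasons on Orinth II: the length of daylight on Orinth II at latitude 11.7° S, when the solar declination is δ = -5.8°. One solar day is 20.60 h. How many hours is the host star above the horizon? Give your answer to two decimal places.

10.44 h

cos H₀ = −tan φ · tan δ = −tan(-11.7°) × tan(-5.800°) = -0.0210, so H₀ = 1.5918 rad = 91.21°.
Daylight = 2H₀/(2π) × 20.60 h = (1.5918/π) × 20.60 = 10.44 h.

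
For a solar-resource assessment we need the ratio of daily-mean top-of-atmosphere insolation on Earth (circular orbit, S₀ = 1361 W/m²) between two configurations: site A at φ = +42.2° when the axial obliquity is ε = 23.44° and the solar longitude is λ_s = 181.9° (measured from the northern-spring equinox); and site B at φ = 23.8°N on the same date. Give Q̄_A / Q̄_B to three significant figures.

— Configuration A (φ=+42.2°):
Solar declination: sin δ = sin ε · sin λ_s = sin 23.44° × sin 181.9° = -0.01319, so δ = -0.756°.
cos H₀ = −tan(+42.2°) tan(-0.756°) = 0.0120, H₀ = 1.5588 rad.
Bracket: H₀ sin φ sin δ + cos φ cos δ sin H₀ = 1.5588×0.67172×-0.01319 + 0.74080×0.99991×0.99993 = -0.013811 + 0.740681 = 0.726870.
Q̄ = (S₀/π) × [bracket] = (1361/π) × 0.726870 = 314.89 W/m².
— Configuration B (φ=+23.8°):
cos H₀ = −tan(+23.8°) tan(-0.756°) = 0.0058, H₀ = 1.5650 rad.
Bracket: H₀ sin φ sin δ + cos φ cos δ sin H₀ = 1.5650×0.40355×-0.01319 + 0.91496×0.99991×0.99998 = -0.008330 + 0.914859 = 0.906529.
Q̄ = (S₀/π) × [bracket] = (1361/π) × 0.906529 = 392.73 W/m².
Ratio Q̄_A / Q̄_B = 314.89 / 392.73 = 0.8018.

Q̄_A / Q̄_B ≈ 0.802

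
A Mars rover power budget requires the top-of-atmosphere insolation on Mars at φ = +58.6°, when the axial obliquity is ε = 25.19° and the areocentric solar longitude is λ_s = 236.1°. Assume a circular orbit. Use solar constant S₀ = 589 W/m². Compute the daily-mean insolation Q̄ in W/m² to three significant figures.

Q̄ ≈ 20.7 W/m²

sin δ = sin 25.19° × sin 236.1° = -0.35327, so δ = -20.688°.
cos H₀ = −tan(+58.6°) tan(-20.688°) = 0.6186, H₀ = 0.9038 rad.
Bracket: H₀ sin φ sin δ + cos φ cos δ sin H₀ = 0.9038×0.85355×-0.35327 + 0.52101×0.93552×0.78567 = -0.272526 + 0.382948 = 0.110422.
Q̄ = (S₀/π) × [bracket] = (589/π) × 0.110422 = 20.70 W/m².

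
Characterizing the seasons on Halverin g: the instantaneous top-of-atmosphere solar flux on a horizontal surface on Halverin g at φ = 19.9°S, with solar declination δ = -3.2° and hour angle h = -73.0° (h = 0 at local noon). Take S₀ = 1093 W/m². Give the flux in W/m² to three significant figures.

321 W/m²

cos θ_z = sin φ sin δ + cos φ cos δ cos h = 0.019000 + 0.274485 = 0.293485.
Flux = S₀ · cos θ_z = 1093 × 0.293485 = 320.8 W/m².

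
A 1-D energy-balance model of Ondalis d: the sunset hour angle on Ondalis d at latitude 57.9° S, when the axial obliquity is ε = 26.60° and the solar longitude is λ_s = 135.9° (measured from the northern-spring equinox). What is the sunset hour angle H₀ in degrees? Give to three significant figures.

H₀ = 58.5°

Solar declination: sin δ = sin ε · sin λ_s = sin 26.60° × sin 135.9° = 0.31160, so δ = +18.156°.
cos H₀ = −tan φ · tan δ = −tan(-57.9°) × tan(+18.156°) = 0.5228, so H₀ = 1.0207 rad = 58.48°.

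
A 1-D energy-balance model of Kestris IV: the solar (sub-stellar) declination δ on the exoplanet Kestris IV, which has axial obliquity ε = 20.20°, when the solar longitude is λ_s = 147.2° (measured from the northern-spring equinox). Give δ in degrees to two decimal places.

δ = +10.78°

sin δ = sin ε · sin λ_s = sin 20.20° × sin 147.2° = 0.187051.
δ = arcsin(0.187051) = +10.78°.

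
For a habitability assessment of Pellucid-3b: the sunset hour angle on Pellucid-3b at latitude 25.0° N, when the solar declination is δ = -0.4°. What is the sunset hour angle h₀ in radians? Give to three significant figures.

cos h₀ = −tan ϕ · tan δ = −tan(+25.0°) × tan(-0.400°) = 0.0033, so h₀ = 1.5675 rad = 89.81°.

h₀ = 1.57 rad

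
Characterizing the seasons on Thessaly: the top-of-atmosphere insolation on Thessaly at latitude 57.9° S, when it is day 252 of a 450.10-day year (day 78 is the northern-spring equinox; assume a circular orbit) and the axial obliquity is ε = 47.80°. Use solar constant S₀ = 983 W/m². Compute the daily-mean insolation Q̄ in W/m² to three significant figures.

Solar longitude: λ_s = 360° × (252 − 78)/450.10 = 139.169°.
sin δ = sin 47.80° × sin 139.169° = 0.48436, so δ = +28.971°.
cos H₀ = −tan(-57.9°) tan(+28.971°) = 0.8826, H₀ = 0.4895 rad.
Bracket: H₀ sin φ sin δ + cos φ cos δ sin H₀ = 0.4895×-0.84712×0.48436 + 0.53140×0.87487×0.47018 = -0.200847 + 0.218589 = 0.017742.
Q̄ = (S₀/π) × [bracket] = (983/π) × 0.017742 = 5.551 W/m².

Q̄ ≈ 5.55 W/m²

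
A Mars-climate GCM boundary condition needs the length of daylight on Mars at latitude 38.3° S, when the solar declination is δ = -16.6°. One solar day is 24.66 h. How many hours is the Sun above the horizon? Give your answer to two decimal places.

14.20 h

cos h₀ = −tan ϕ · tan δ = −tan(-38.3°) × tan(-16.600°) = -0.2354, so h₀ = 1.8085 rad = 103.62°.
Daylight = 2h₀/(2π) × 24.66 h = (1.8085/π) × 24.66 = 14.20 h.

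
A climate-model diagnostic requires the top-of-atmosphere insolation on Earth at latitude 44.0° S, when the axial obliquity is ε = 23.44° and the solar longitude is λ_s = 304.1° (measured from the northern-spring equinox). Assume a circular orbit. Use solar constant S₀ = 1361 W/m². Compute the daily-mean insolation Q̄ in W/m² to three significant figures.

Solar declination: sin δ = sin ε · sin λ_s = sin 23.44° × sin 304.1° = -0.32939, so δ = -19.232°.
cos H₀ = −tan(-44.0°) tan(-19.232°) = -0.3369, H₀ = 1.9144 rad.
Bracket: H₀ sin φ sin δ + cos φ cos δ sin H₀ = 1.9144×-0.69466×-0.32939 + 0.71934×0.94419×0.94154 = 0.438042 + 0.639488 = 1.077530.
Q̄ = (S₀/π) × [bracket] = (1361/π) × 1.077530 = 466.8 W/m².

Q̄ ≈ 467 W/m²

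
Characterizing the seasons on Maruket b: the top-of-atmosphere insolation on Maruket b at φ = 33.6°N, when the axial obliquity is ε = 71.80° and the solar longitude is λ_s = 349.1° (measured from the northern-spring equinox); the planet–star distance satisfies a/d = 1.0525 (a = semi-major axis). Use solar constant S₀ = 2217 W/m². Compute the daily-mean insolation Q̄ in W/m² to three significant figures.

Q̄ ≈ 523 W/m²

Solar declination: sin δ = sin ε · sin λ_s = sin 71.80° × sin 349.1° = -0.17964, so δ = -10.349°.
cos H₀ = −tan(+33.6°) tan(-10.349°) = 0.1213, H₀ = 1.4492 rad.
Bracket: H₀ sin φ sin δ + cos φ cos δ sin H₀ = 1.4492×0.55339×-0.17964 + 0.83292×0.98373×0.99261 = -0.144066 + 0.813313 = 0.669247.
Inverse-square distance factor (a/d)² = 1.0525² = 1.107756.
Q̄ = (S₀/π) × 1.107756 × [bracket] = (2217/π) × 1.107756 × 0.669247 = 523.2 W/m².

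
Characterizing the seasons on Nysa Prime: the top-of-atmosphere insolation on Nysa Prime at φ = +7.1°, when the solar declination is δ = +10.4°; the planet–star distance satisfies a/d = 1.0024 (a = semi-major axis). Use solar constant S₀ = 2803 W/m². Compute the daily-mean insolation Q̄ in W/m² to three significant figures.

cos H₀ = −tan(+7.1°) tan(+10.400°) = -0.0229, H₀ = 1.5937 rad.
Bracket: H₀ sin φ sin δ + cos φ cos δ sin H₀ = 1.5937×0.12360×0.18052 + 0.99233×0.98357×0.99974 = 0.035559 + 0.975772 = 1.011331.
Inverse-square distance factor (a/d)² = 1.0024² = 1.004806.
Q̄ = (S₀/π) × 1.004806 × [bracket] = (2803/π) × 1.004806 × 1.011331 = 906.7 W/m².

Q̄ ≈ 907 W/m²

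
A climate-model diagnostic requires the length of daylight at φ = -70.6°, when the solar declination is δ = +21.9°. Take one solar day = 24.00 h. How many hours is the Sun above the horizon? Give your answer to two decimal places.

cos H₀ = −tan φ · tan δ = 1.1415 ≥ 1, so the Sun never rises (polar night) and H₀ = 0.
Daylight = 2H₀/(2π) × 24.00 h = (0.0000/π) × 24.00 = 0.00 h.

0.00 h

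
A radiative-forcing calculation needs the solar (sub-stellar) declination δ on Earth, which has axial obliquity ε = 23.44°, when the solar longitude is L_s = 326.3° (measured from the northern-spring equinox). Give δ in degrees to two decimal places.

δ = -12.75°

sin δ = sin ε · sin L_s = sin 23.44° × sin 326.3° = -0.220711.
δ = arcsin(-0.220711) = -12.75°.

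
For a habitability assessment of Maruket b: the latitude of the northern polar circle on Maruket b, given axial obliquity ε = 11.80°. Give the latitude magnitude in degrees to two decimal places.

The polar circle is the lowest latitude that experiences at least one full rotation of continuous daylight at the northern-summer solstice; it lies at |ϕ| = 90° − ε = 90° − 11.80° = 78.20°.

78.20°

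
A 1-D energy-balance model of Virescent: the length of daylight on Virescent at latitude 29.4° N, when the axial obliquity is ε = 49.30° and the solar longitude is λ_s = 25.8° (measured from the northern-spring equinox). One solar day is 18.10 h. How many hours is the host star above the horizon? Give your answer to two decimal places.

Solar declination: sin δ = sin ε · sin λ_s = sin 49.30° × sin 25.8° = 0.32996, so δ = +19.267°.
cos H₀ = −tan φ · tan δ = −tan(+29.4°) × tan(+19.267°) = -0.1970, so H₀ = 1.7690 rad = 101.36°.
Daylight = 2H₀/(2π) × 18.10 h = (1.7690/π) × 18.10 = 10.19 h.

10.19 h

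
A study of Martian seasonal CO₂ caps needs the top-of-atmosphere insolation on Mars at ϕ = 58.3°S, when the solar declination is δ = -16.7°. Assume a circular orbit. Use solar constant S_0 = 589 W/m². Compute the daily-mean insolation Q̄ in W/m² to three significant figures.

cos h₀ = −tan(-58.3°) tan(-16.700°) = -0.4858, h₀ = 2.0780 rad.
Bracket: h₀ sin ϕ sin δ + cos ϕ cos δ sin h₀ = 2.0780×-0.85081×-0.28736 + 0.52547×0.95782×0.87409 = 0.508048 + 0.439934 = 0.947982.
Q̄ = (S_0/π) × [bracket] = (589/π) × 0.947982 = 177.7 W/m².

Q̄ ≈ 178 W/m²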